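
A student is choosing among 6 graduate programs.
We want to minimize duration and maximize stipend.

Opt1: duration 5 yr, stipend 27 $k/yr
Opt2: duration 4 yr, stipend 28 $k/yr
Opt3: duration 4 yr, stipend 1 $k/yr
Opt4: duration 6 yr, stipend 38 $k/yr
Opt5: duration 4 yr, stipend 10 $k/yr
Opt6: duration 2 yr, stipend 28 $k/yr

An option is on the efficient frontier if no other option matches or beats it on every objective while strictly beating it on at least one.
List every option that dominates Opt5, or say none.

Opt2: duration 4≤4, stipend 28≥10 — dominates Opt5.
Opt6: duration 2≤4, stipend 28≥10 — dominates Opt5.
Others (Opt1, Opt3, Opt4) are each worse than Opt5 on at least one objective.

Opt2, Opt6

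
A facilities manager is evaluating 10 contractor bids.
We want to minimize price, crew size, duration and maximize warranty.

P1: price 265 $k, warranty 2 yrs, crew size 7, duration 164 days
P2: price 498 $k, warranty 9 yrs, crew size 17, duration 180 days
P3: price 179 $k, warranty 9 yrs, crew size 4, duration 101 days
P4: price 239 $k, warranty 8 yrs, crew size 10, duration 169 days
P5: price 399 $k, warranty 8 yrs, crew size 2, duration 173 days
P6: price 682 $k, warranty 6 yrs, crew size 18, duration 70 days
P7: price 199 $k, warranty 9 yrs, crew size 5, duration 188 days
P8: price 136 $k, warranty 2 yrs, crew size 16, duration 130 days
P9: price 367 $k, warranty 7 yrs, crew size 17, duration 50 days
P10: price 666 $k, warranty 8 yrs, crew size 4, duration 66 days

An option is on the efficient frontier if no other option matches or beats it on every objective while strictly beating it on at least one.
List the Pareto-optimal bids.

P3, P5, P8, P9, P10

P1: dominated by P3 (price 179≤265, warranty 9≥2, crew size 4≤7, duration 101≤164).
P2: dominated by P3 (price 179≤498, warranty 9≥9, crew size 4≤17, duration 101≤180).
P3: not dominated.
P4: dominated by P3 (price 179≤239, warranty 9≥8, crew size 4≤10, duration 101≤169).
P5: not dominated (best crew size).
P6: dominated by P9 (price 367≤682, warranty 7≥6, crew size 17≤18, duration 50≤70).
P7: dominated by P3 (price 179≤199, warranty 9≥9, crew size 4≤5, duration 101≤188).
P8: not dominated (best price).
P9: not dominated (best duration).
P10: not dominated.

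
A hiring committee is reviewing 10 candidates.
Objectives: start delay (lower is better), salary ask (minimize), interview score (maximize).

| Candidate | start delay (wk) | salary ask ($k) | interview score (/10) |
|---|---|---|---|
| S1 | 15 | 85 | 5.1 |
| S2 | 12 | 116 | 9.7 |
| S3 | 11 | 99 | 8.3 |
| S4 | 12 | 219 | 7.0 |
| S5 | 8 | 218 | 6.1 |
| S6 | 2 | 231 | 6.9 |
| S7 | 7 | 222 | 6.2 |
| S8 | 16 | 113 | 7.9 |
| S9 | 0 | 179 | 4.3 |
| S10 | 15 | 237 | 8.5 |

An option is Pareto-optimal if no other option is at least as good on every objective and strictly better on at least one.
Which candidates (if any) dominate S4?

S2: start delay 12≤12, salary ask 116≤219, interview score 9.7≥7.0 — dominates S4.
S3: start delay 11≤12, salary ask 99≤219, interview score 8.3≥7.0 — dominates S4.
Others (S1, S5, S6, S7, S8, S9, S10) are each worse than S4 on at least one objective.

S2, S3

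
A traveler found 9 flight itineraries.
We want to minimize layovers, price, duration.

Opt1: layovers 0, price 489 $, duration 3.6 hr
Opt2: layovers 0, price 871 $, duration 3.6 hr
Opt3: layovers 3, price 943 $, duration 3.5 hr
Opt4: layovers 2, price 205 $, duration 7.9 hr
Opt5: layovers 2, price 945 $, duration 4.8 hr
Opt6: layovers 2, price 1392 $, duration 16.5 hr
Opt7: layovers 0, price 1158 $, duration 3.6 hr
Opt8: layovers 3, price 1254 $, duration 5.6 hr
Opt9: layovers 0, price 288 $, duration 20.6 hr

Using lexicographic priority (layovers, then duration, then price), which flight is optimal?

First minimize layovers: best is 0, kept {Opt1, Opt2, Opt7, Opt9}.
Then minimize duration: best is 3.6, kept {Opt1, Opt2, Opt7}.
Then minimize price: best is 489, kept {Opt1}.

Opt1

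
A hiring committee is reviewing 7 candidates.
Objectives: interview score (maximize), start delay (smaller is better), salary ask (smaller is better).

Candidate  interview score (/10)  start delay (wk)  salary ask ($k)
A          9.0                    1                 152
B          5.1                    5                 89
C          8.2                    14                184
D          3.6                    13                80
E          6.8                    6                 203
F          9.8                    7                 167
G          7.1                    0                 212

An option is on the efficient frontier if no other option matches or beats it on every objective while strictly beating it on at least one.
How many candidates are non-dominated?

A: not dominated.
B: not dominated.
C: dominated by A (interview score 9.0≥8.2, start delay 1≤14, salary ask 152≤184).
D: not dominated (best salary ask).
E: dominated by A (interview score 9.0≥6.8, start delay 1≤6, salary ask 152≤203).
F: not dominated (best interview score).
G: not dominated (best start delay).
Pareto-optimal: A, B, D, F, G → 5.

5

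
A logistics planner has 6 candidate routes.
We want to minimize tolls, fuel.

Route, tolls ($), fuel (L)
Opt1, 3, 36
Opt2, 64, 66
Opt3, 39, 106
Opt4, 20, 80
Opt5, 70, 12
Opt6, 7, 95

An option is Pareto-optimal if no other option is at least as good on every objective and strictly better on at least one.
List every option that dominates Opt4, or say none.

Opt1: tolls 3≤20, fuel 36≤80 — dominates Opt4.
Others (Opt2, Opt3, Opt5, Opt6) are each worse than Opt4 on at least one objective.

Opt1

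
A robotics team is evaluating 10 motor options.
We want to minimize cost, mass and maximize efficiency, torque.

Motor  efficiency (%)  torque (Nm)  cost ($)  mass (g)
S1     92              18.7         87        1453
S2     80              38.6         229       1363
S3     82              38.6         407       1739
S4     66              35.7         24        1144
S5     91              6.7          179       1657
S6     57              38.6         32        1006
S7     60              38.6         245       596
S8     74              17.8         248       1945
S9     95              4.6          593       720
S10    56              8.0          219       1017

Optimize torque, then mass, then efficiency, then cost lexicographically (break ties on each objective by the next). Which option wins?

S7

First maximize torque: best is 38.6, kept {S2, S3, S6, S7}.
Then minimize mass: best is 596, kept {S7}.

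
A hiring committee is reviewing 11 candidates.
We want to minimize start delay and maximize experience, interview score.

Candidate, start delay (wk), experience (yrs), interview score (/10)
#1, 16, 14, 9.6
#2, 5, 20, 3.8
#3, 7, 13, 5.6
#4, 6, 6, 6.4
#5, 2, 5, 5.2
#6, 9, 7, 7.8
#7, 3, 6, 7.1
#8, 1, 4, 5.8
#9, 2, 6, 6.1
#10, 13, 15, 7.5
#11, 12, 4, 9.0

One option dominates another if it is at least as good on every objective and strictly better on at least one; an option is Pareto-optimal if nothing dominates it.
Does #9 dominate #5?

#9 vs #5: start delay 2≤2, experience 6≥5, interview score 6.1≥5.2 — #9 is at least as good on every objective with at least one strict improvement.

Yes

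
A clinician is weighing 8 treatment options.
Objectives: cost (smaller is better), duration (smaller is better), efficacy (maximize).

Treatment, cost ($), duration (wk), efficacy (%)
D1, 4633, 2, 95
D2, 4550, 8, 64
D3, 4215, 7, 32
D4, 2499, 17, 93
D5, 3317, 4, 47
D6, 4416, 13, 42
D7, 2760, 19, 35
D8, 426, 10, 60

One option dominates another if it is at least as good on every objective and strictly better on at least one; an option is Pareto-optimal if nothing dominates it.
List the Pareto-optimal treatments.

D1, D2, D4, D5, D8

D1: not dominated (best duration).
D2: not dominated.
D3: dominated by D5 (cost 3317≤4215, duration 4≤7, efficacy 47≥32).
D4: not dominated.
D5: not dominated.
D6: dominated by D5 (cost 3317≤4416, duration 4≤13, efficacy 47≥42).
D7: dominated by D4 (cost 2499≤2760, duration 17≤19, efficacy 93≥35).
D8: not dominated (best cost).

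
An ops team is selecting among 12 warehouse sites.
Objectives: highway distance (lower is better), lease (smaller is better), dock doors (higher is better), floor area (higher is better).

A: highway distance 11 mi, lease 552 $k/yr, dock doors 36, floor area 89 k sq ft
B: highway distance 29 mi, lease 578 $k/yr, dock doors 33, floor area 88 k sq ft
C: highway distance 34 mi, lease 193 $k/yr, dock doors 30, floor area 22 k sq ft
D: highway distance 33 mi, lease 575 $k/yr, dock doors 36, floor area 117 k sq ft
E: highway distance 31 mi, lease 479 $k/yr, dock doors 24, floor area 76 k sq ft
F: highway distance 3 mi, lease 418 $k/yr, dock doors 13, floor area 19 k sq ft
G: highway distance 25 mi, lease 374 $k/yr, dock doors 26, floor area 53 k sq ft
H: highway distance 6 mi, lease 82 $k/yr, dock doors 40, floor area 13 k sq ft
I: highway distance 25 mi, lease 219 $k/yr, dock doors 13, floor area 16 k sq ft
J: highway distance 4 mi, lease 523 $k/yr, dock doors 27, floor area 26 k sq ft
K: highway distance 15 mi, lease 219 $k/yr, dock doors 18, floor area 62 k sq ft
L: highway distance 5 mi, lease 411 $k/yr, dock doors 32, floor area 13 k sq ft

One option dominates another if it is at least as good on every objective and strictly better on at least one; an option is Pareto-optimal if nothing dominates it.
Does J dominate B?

No

J vs B: J is worse on dock doors (27 vs 33), so it does not dominate B.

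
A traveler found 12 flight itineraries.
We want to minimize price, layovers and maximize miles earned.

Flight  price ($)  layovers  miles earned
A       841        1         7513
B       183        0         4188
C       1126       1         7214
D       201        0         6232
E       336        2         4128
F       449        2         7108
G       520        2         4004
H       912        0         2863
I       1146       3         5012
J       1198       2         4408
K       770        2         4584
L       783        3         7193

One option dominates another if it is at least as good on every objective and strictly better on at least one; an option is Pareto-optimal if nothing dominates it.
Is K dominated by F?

F vs K: price 449≤770, layovers 2≤2, miles earned 7108≥4584 — F is at least as good on every objective with at least one strict improvement.

Yes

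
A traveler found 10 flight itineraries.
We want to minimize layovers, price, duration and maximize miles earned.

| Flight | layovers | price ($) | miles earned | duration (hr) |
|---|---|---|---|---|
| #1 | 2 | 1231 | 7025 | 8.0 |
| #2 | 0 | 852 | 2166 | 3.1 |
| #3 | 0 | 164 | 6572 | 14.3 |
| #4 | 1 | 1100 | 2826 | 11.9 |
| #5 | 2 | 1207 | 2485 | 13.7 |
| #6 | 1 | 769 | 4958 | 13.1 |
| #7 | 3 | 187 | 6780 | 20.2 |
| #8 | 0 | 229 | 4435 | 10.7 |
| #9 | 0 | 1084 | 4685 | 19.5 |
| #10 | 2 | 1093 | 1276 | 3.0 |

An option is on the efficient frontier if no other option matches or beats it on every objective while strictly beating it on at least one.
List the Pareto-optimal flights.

#1, #2, #3, #6, #7, #8, #10

#1: not dominated (best miles earned).
#2: not dominated.
#3: not dominated (best price).
#4: dominated by #8 (layovers 0≤1, price 229≤1100, miles earned 4435≥2826, duration 10.7≤11.9).
#5: dominated by #4 (layovers 1≤2, price 1100≤1207, miles earned 2826≥2485, duration 11.9≤13.7).
#6: not dominated.
#7: not dominated.
#8: not dominated.
#9: dominated by #3 (layovers 0≤0, price 164≤1084, miles earned 6572≥4685, duration 14.3≤19.5).
#10: not dominated (best duration).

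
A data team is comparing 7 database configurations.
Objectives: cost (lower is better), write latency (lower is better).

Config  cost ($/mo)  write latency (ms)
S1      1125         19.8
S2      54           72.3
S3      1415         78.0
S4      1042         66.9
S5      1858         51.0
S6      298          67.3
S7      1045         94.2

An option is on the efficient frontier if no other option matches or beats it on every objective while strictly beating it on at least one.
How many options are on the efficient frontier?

4

S1: not dominated (best write latency).
S2: not dominated (best cost).
S3: dominated by S1 (cost 1125≤1415, write latency 19.8≤78.0).
S4: not dominated.
S5: dominated by S1 (cost 1125≤1858, write latency 19.8≤51.0).
S6: not dominated.
S7: dominated by S2 (cost 54≤1045, write latency 72.3≤94.2).
Pareto-optimal: S1, S2, S4, S6 → 4.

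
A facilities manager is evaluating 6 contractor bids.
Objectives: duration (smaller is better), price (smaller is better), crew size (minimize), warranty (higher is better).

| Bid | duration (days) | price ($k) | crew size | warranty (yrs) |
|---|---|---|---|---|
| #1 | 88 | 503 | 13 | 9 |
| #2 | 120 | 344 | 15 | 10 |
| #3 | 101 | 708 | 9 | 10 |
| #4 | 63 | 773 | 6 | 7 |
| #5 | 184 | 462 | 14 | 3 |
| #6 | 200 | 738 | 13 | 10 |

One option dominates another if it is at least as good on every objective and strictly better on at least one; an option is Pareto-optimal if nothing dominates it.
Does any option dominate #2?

#1: worse on price (503 vs 344).
#3: worse on price (708 vs 344).
#4: worse on price (773 vs 344).
#5: worse on duration (184 vs 120).
#6: worse on duration (200 vs 120).
No option is at least as good as #2 on every objective and strictly better on one.

No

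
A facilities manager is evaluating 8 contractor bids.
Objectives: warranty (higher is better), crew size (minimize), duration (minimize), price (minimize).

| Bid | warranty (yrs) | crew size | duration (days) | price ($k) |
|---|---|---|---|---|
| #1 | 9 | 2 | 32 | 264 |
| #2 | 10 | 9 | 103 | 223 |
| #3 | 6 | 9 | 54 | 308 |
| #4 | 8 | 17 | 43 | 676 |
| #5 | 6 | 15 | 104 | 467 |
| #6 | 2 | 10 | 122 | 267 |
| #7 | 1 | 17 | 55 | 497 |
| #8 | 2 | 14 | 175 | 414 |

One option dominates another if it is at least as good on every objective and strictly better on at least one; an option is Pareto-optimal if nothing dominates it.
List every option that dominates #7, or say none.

#1, #3

#1: warranty 9≥1, crew size 2≤17, duration 32≤55, price 264≤497 — dominates #7.
#3: warranty 6≥1, crew size 9≤17, duration 54≤55, price 308≤497 — dominates #7.
Others (#2, #4, #5, #6, #8) are each worse than #7 on at least one objective.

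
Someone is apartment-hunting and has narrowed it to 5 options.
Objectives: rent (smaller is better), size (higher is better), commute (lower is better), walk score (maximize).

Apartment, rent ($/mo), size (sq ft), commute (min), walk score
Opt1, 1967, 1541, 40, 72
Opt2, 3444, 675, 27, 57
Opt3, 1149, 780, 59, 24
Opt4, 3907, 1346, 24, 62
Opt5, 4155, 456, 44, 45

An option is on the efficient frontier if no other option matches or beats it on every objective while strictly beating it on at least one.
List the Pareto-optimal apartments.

Opt1: not dominated (best size).
Opt2: not dominated.
Opt3: not dominated (best rent).
Opt4: not dominated (best commute).
Opt5: dominated by Opt1 (rent 1967≤4155, size 1541≥456, commute 40≤44, walk score 72≥45).

Opt1, Opt2, Opt3, Opt4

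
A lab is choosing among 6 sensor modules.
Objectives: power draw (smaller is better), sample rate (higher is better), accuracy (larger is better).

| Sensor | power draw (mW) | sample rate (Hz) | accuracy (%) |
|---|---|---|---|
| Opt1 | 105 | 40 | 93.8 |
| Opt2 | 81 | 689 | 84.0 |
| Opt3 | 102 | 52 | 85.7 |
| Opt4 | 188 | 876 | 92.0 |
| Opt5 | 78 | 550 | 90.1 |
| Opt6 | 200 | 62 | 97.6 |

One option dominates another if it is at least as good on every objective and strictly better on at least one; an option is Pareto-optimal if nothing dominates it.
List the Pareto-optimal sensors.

Opt1, Opt2, Opt4, Opt5, Opt6

Opt1: not dominated.
Opt2: not dominated.
Opt3: dominated by Opt5 (power draw 78≤102, sample rate 550≥52, accuracy 90.1≥85.7).
Opt4: not dominated (best sample rate).
Opt5: not dominated (best power draw).
Opt6: not dominated (best accuracy).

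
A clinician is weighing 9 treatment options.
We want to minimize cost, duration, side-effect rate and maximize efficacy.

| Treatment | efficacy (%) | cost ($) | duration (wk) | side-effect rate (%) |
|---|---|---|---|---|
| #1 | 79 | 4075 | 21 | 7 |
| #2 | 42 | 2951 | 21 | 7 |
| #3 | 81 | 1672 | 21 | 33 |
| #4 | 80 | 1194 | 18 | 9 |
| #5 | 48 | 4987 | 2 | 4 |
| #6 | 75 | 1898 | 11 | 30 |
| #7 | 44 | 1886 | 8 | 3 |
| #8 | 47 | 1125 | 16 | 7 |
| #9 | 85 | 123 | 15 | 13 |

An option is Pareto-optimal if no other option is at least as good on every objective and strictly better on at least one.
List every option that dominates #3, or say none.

#9: efficacy 85≥81, cost 123≤1672, duration 15≤21, side-effect rate 13≤33 — dominates #3.
Others (#1, #2, #4, #5, #6, #7, #8) are each worse than #3 on at least one objective.

#9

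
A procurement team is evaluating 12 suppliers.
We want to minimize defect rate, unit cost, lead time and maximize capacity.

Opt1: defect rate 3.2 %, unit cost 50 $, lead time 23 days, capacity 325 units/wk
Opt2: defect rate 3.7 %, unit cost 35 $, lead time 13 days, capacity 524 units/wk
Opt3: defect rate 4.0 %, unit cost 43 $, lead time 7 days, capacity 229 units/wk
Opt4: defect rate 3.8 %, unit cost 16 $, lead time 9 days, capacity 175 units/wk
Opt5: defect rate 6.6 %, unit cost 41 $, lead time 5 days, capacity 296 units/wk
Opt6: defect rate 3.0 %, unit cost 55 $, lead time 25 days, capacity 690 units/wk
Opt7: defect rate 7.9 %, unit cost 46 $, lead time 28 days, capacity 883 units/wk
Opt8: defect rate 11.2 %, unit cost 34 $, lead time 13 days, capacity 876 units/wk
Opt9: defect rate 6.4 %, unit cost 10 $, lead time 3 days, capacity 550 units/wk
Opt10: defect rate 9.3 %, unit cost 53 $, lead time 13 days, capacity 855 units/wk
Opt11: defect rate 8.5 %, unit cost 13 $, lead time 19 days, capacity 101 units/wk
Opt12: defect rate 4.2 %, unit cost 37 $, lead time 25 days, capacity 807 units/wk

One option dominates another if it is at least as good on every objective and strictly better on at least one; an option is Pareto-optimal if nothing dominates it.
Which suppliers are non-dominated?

Opt1, Opt2, Opt3, Opt4, Opt6, Opt7, Opt8, Opt9, Opt10, Opt12

Opt1: not dominated.
Opt2: not dominated.
Opt3: not dominated.
Opt4: not dominated.
Opt5: dominated by Opt9 (defect rate 6.4≤6.6, unit cost 10≤41, lead time 3≤5, capacity 550≥296).
Opt6: not dominated (best defect rate).
Opt7: not dominated (best capacity).
Opt8: not dominated.
Opt9: not dominated (best unit cost).
Opt10: not dominated.
Opt11: dominated by Opt9 (defect rate 6.4≤8.5, unit cost 10≤13, lead time 3≤19, capacity 550≥101).
Opt12: not dominated.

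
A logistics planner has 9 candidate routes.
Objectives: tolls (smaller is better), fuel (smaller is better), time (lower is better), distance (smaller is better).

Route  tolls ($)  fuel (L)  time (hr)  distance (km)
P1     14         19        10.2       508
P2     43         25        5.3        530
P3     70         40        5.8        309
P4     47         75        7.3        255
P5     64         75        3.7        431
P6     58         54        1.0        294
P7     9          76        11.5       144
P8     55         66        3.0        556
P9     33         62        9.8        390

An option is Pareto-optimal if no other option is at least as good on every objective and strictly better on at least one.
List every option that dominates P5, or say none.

P6

P6: tolls 58≤64, fuel 54≤75, time 1.0≤3.7, distance 294≤431 — dominates P5.
Others (P1, P2, P3, P4, P7, P8, P9) are each worse than P5 on at least one objective.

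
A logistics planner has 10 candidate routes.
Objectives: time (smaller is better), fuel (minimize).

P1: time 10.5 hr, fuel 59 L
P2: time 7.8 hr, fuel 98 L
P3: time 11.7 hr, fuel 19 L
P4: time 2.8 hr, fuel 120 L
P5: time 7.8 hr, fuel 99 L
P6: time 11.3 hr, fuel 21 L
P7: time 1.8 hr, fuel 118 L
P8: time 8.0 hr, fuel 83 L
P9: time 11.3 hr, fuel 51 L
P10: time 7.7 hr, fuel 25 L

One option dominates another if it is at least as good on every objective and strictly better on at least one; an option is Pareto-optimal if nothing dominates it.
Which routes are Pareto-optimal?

P1: dominated by P10 (time 7.7≤10.5, fuel 25≤59).
P2: dominated by P10 (time 7.7≤7.8, fuel 25≤98).
P3: not dominated (best fuel).
P4: dominated by P7 (time 1.8≤2.8, fuel 118≤120).
P5: dominated by P2 (time 7.8≤7.8, fuel 98≤99).
P6: not dominated.
P7: not dominated (best time).
P8: dominated by P10 (time 7.7≤8.0, fuel 25≤83).
P9: dominated by P6 (time 11.3≤11.3, fuel 21≤51).
P10: not dominated.

P3, P6, P7, P10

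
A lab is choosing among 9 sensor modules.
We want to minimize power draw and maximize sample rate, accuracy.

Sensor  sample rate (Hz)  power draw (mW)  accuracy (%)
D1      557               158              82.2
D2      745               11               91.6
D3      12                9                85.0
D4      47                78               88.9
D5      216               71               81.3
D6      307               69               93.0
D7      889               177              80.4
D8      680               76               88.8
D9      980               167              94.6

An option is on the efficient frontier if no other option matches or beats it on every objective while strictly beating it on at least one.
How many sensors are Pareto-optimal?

D1: dominated by D2 (sample rate 745≥557, power draw 11≤158, accuracy 91.6≥82.2).
D2: not dominated.
D3: not dominated (best power draw).
D4: dominated by D2 (sample rate 745≥47, power draw 11≤78, accuracy 91.6≥88.9).
D5: dominated by D2 (sample rate 745≥216, power draw 11≤71, accuracy 91.6≥81.3).
D6: not dominated.
D7: dominated by D9 (sample rate 980≥889, power draw 167≤177, accuracy 94.6≥80.4).
D8: dominated by D2 (sample rate 745≥680, power draw 11≤76, accuracy 91.6≥88.8).
D9: not dominated (best sample rate).
Pareto-optimal: D2, D3, D6, D9 → 4.

4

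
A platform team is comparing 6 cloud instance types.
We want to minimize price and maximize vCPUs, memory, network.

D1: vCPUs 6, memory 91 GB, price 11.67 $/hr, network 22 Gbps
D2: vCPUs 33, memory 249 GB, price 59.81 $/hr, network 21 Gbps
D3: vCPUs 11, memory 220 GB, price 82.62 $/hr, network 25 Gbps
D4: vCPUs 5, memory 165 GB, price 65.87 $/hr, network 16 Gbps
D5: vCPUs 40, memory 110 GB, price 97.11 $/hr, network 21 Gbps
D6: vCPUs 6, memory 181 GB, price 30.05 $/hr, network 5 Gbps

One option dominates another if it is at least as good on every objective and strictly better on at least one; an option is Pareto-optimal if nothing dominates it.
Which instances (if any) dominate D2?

none

D1: worse on vCPUs (6 vs 33).
D3: worse on vCPUs (11 vs 33).
D4: worse on vCPUs (5 vs 33).
D5: worse on memory (110 vs 249).
D6: worse on vCPUs (6 vs 33).
No option dominates D2.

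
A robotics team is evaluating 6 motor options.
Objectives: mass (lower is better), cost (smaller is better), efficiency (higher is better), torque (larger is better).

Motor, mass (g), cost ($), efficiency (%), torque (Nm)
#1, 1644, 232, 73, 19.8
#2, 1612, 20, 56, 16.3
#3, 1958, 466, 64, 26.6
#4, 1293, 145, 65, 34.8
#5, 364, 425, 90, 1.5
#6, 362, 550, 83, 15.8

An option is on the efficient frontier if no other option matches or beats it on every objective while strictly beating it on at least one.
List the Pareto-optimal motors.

#1: not dominated.
#2: not dominated (best cost).
#3: dominated by #4 (mass 1293≤1958, cost 145≤466, efficiency 65≥64, torque 34.8≥26.6).
#4: not dominated (best torque).
#5: not dominated (best efficiency).
#6: not dominated (best mass).

#1, #2, #4, #5, #6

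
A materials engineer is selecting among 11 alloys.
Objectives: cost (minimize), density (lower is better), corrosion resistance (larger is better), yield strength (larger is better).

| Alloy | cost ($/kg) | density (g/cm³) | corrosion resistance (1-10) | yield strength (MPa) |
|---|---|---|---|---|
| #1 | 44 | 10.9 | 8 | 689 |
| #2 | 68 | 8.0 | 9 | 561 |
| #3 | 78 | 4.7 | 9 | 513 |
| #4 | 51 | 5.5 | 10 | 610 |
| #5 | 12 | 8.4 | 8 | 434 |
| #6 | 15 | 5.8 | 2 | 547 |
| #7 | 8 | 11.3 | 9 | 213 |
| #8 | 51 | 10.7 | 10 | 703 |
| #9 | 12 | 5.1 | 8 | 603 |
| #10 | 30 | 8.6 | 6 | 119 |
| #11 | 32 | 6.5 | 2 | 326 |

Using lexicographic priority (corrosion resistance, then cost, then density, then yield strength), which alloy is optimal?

#4

First maximize corrosion resistance: best is 10, kept {#4, #8}.
Then minimize cost: best is 51, kept {#4, #8}.
Then minimize density: best is 5.5, kept {#4}.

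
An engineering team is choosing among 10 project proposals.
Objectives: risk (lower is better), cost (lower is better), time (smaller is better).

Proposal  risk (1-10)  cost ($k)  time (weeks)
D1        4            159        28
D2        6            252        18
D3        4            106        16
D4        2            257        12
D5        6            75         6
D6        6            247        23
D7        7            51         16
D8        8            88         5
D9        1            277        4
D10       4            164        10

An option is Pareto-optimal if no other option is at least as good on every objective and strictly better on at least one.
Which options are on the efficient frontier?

D3, D4, D5, D7, D8, D9, D10

D1: dominated by D3 (risk 4≤4, cost 106≤159, time 16≤28).
D2: dominated by D3 (risk 4≤6, cost 106≤252, time 16≤18).
D3: not dominated.
D4: not dominated.
D5: not dominated.
D6: dominated by D3 (risk 4≤6, cost 106≤247, time 16≤23).
D7: not dominated (best cost).
D8: not dominated.
D9: not dominated (best risk).
D10: not dominated.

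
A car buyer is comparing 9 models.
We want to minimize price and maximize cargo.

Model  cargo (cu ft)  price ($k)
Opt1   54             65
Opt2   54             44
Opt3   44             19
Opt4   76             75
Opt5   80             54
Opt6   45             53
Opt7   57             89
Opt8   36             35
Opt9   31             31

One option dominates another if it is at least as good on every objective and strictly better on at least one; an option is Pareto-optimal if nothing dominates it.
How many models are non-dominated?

Opt1: dominated by Opt2 (cargo 54≥54, price 44≤65).
Opt2: not dominated.
Opt3: not dominated (best price).
Opt4: dominated by Opt5 (cargo 80≥76, price 54≤75).
Opt5: not dominated (best cargo).
Opt6: dominated by Opt2 (cargo 54≥45, price 44≤53).
Opt7: dominated by Opt4 (cargo 76≥57, price 75≤89).
Opt8: dominated by Opt3 (cargo 44≥36, price 19≤35).
Opt9: dominated by Opt3 (cargo 44≥31, price 19≤31).
Pareto-optimal: Opt2, Opt3, Opt5 → 3.

3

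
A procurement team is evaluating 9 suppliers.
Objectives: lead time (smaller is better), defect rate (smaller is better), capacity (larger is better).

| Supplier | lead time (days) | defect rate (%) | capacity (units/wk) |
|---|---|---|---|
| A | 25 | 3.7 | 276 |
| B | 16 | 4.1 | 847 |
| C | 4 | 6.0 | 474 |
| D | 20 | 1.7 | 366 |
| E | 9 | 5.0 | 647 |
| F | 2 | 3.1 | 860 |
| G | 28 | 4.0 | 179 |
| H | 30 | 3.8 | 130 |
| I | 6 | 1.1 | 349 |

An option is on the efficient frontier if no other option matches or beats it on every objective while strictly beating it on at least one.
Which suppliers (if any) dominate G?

A, D, F, I

A: lead time 25≤28, defect rate 3.7≤4.0, capacity 276≥179 — dominates G.
D: lead time 20≤28, defect rate 1.7≤4.0, capacity 366≥179 — dominates G.
F: lead time 2≤28, defect rate 3.1≤4.0, capacity 860≥179 — dominates G.
I: lead time 6≤28, defect rate 1.1≤4.0, capacity 349≥179 — dominates G.
Others (B, C, E, H) are each worse than G on at least one objective.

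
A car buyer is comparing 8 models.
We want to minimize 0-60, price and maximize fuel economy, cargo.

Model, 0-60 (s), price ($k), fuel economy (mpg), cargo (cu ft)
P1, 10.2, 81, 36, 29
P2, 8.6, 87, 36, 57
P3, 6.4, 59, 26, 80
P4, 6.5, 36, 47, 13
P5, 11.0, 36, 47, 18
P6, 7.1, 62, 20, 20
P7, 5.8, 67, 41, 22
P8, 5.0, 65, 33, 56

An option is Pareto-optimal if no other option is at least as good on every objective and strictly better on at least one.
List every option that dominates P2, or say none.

P1: worse on 0-60 (10.2 vs 8.6).
P3: worse on fuel economy (26 vs 36).
P4: worse on cargo (13 vs 57).
P5: worse on 0-60 (11.0 vs 8.6).
P6: worse on fuel economy (20 vs 36).
P7: worse on cargo (22 vs 57).
P8: worse on fuel economy (33 vs 36).
No option dominates P2.

none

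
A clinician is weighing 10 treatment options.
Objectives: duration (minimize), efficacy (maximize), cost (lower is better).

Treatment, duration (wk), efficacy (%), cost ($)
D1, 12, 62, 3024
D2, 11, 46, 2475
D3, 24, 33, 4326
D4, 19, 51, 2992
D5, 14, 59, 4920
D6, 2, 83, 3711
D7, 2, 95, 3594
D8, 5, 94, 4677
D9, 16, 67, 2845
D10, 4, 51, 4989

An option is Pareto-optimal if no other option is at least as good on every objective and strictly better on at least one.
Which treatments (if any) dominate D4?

D9: duration 16≤19, efficacy 67≥51, cost 2845≤2992 — dominates D4.
Others (D1, D2, D3, D5, D6, D7, D8, D10) are each worse than D4 on at least one objective.

D9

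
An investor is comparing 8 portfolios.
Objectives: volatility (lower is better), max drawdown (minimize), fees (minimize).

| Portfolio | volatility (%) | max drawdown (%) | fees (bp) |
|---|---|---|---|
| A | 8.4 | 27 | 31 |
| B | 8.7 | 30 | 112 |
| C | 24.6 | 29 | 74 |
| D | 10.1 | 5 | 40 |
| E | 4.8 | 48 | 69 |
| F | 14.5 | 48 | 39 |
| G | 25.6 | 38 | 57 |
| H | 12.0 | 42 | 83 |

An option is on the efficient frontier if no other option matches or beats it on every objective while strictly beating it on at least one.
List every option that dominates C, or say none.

A: volatility 8.4≤24.6, max drawdown 27≤29, fees 31≤74 — dominates C.
D: volatility 10.1≤24.6, max drawdown 5≤29, fees 40≤74 — dominates C.
Others (B, E, F, G, H) are each worse than C on at least one objective.

A, D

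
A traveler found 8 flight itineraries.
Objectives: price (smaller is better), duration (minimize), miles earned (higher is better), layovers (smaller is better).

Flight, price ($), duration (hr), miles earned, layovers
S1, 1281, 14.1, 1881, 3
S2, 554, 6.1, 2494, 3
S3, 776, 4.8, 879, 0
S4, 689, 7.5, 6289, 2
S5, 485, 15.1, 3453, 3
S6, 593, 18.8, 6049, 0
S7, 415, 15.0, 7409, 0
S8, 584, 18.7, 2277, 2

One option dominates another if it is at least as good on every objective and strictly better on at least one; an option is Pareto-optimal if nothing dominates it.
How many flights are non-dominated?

4

S1: dominated by S2 (price 554≤1281, duration 6.1≤14.1, miles earned 2494≥1881, layovers 3≤3).
S2: not dominated.
S3: not dominated (best duration).
S4: not dominated.
S5: dominated by S7 (price 415≤485, duration 15.0≤15.1, miles earned 7409≥3453, layovers 0≤3).
S6: dominated by S7 (price 415≤593, duration 15.0≤18.8, miles earned 7409≥6049, layovers 0≤0).
S7: not dominated (best price).
S8: dominated by S7 (price 415≤584, duration 15.0≤18.7, miles earned 7409≥2277, layovers 0≤2).
Pareto-optimal: S2, S3, S4, S7 → 4.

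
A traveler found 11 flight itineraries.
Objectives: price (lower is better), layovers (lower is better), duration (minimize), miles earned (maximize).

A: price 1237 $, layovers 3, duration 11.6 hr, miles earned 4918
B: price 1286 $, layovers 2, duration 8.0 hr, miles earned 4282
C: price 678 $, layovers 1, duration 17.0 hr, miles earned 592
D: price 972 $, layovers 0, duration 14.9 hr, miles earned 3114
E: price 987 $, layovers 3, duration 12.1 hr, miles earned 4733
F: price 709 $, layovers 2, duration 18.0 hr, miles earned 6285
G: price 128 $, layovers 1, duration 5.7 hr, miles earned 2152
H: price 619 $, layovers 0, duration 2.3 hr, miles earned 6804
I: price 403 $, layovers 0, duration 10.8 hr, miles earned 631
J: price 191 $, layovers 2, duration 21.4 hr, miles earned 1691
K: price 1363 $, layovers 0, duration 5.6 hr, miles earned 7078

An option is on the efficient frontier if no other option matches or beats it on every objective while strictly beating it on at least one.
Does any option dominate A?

H vs A: price 619≤1237, layovers 0≤3, duration 2.3≤11.6, miles earned 6804≥4918 — H is at least as good on every objective and strictly better on at least one, so H dominates A.

Yes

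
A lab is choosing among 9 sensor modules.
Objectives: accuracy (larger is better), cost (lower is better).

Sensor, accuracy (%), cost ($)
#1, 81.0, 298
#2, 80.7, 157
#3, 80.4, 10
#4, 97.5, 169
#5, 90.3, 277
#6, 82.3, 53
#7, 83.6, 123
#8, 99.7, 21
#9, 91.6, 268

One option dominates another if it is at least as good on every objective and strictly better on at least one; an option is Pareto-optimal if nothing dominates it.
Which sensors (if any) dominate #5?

#4: accuracy 97.5≥90.3, cost 169≤277 — dominates #5.
#8: accuracy 99.7≥90.3, cost 21≤277 — dominates #5.
#9: accuracy 91.6≥90.3, cost 268≤277 — dominates #5.
Others (#1, #2, #3, #6, #7) are each worse than #5 on at least one objective.

#4, #8, #9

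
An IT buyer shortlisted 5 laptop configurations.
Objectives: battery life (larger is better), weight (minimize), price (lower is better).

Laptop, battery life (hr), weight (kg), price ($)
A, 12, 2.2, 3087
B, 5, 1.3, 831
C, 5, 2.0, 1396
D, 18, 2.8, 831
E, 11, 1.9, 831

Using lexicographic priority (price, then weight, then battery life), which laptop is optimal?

B

First minimize price: best is 831, kept {B, D, E}.
Then minimize weight: best is 1.3, kept {B}.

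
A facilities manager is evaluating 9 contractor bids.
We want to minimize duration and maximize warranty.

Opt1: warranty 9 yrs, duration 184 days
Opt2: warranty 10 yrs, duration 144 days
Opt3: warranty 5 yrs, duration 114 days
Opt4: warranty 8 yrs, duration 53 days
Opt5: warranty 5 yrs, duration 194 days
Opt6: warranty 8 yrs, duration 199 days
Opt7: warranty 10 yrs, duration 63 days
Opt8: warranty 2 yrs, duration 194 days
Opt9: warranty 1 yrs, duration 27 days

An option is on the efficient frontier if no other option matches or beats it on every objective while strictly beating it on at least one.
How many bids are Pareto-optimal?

3

Opt1: dominated by Opt2 (warranty 10≥9, duration 144≤184).
Opt2: dominated by Opt7 (warranty 10≥10, duration 63≤144).
Opt3: dominated by Opt4 (warranty 8≥5, duration 53≤114).
Opt4: not dominated.
Opt5: dominated by Opt1 (warranty 9≥5, duration 184≤194).
Opt6: dominated by Opt1 (warranty 9≥8, duration 184≤199).
Opt7: not dominated.
Opt8: dominated by Opt1 (warranty 9≥2, duration 184≤194).
Opt9: not dominated (best duration).
Pareto-optimal: Opt4, Opt7, Opt9 → 3.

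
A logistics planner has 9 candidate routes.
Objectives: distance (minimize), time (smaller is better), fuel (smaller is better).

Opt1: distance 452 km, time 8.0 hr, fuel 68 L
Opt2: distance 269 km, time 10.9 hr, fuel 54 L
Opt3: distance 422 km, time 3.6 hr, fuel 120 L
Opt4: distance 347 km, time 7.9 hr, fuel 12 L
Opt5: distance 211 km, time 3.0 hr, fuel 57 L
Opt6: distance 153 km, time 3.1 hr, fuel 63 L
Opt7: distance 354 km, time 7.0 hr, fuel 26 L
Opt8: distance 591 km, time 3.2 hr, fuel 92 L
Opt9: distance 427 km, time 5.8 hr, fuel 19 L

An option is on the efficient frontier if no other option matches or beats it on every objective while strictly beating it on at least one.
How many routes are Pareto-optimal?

Opt1: dominated by Opt4 (distance 347≤452, time 7.9≤8.0, fuel 12≤68).
Opt2: not dominated.
Opt3: dominated by Opt5 (distance 211≤422, time 3.0≤3.6, fuel 57≤120).
Opt4: not dominated (best fuel).
Opt5: not dominated (best time).
Opt6: not dominated (best distance).
Opt7: not dominated.
Opt8: dominated by Opt5 (distance 211≤591, time 3.0≤3.2, fuel 57≤92).
Opt9: not dominated.
Pareto-optimal: Opt2, Opt4, Opt5, Opt6, Opt7, Opt9 → 6.

6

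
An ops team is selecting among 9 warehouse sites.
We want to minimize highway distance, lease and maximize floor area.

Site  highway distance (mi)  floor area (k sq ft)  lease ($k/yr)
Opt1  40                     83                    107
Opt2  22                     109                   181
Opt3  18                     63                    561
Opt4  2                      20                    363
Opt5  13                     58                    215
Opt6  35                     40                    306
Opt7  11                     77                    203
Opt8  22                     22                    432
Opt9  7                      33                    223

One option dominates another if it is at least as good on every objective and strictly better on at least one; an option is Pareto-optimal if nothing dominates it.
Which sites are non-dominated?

Opt1: not dominated (best lease).
Opt2: not dominated (best floor area).
Opt3: dominated by Opt7 (highway distance 11≤18, floor area 77≥63, lease 203≤561).
Opt4: not dominated (best highway distance).
Opt5: dominated by Opt7 (highway distance 11≤13, floor area 77≥58, lease 203≤215).
Opt6: dominated by Opt2 (highway distance 22≤35, floor area 109≥40, lease 181≤306).
Opt7: not dominated.
Opt8: dominated by Opt2 (highway distance 22≤22, floor area 109≥22, lease 181≤432).
Opt9: not dominated.

Opt1, Opt2, Opt4, Opt7, Opt9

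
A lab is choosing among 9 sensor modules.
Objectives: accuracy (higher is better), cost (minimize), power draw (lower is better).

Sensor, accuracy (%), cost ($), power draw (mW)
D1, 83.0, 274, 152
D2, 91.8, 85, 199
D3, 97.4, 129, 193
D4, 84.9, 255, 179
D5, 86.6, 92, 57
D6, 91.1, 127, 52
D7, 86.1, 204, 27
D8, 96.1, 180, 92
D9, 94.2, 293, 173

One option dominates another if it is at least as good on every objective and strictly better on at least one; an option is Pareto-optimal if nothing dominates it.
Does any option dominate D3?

D1: worse on accuracy (83.0 vs 97.4).
D2: worse on accuracy (91.8 vs 97.4).
D4: worse on accuracy (84.9 vs 97.4).
D5: worse on accuracy (86.6 vs 97.4).
D6: worse on accuracy (91.1 vs 97.4).
D7: worse on accuracy (86.1 vs 97.4).
D8: worse on accuracy (96.1 vs 97.4).
D9: worse on accuracy (94.2 vs 97.4).
No option is at least as good as D3 on every objective and strictly better on one.

No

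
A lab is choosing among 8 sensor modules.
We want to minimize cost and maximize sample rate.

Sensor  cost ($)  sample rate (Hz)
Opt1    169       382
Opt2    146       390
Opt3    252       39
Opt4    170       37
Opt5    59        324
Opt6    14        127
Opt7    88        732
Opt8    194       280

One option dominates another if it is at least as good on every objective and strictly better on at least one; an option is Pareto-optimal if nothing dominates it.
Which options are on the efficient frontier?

Opt1: dominated by Opt2 (cost 146≤169, sample rate 390≥382).
Opt2: dominated by Opt7 (cost 88≤146, sample rate 732≥390).
Opt3: dominated by Opt1 (cost 169≤252, sample rate 382≥39).
Opt4: dominated by Opt1 (cost 169≤170, sample rate 382≥37).
Opt5: not dominated.
Opt6: not dominated (best cost).
Opt7: not dominated (best sample rate).
Opt8: dominated by Opt1 (cost 169≤194, sample rate 382≥280).

Opt5, Opt6, Opt7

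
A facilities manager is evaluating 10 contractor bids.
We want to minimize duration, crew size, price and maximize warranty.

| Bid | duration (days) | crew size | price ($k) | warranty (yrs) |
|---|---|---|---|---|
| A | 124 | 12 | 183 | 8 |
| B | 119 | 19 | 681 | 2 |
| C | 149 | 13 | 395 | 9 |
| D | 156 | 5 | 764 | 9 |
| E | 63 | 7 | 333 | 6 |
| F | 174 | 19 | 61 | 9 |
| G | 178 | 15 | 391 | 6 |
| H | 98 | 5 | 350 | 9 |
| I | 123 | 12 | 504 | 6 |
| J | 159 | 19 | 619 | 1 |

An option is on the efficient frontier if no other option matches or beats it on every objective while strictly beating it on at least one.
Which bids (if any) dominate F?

none

A: worse on price (183 vs 61).
B: worse on price (681 vs 61).
C: worse on price (395 vs 61).
D: worse on price (764 vs 61).
E: worse on price (333 vs 61).
G: worse on duration (178 vs 174).
H: worse on price (350 vs 61).
I: worse on price (504 vs 61).
J: worse on price (619 vs 61).
No option dominates F.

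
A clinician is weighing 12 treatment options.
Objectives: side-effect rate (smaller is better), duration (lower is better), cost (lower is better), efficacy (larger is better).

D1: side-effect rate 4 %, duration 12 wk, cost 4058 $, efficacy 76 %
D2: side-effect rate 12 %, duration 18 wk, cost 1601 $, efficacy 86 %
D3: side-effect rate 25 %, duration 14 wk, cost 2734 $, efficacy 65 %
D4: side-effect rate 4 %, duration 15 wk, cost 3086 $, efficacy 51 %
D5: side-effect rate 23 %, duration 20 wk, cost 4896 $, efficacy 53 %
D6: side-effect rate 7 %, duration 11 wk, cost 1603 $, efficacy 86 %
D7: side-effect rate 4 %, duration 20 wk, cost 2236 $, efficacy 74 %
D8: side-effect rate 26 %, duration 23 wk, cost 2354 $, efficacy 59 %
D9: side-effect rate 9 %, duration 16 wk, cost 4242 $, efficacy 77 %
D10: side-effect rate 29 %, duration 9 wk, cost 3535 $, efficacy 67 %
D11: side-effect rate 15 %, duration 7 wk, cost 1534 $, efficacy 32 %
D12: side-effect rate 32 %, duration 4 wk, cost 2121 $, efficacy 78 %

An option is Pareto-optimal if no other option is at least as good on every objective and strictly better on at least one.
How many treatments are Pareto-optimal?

D1: not dominated.
D2: not dominated.
D3: dominated by D6 (side-effect rate 7≤25, duration 11≤14, cost 1603≤2734, efficacy 86≥65).
D4: not dominated.
D5: dominated by D1 (side-effect rate 4≤23, duration 12≤20, cost 4058≤4896, efficacy 76≥53).
D6: not dominated.
D7: not dominated.
D8: dominated by D2 (side-effect rate 12≤26, duration 18≤23, cost 1601≤2354, efficacy 86≥59).
D9: dominated by D6 (side-effect rate 7≤9, duration 11≤16, cost 1603≤4242, efficacy 86≥77).
D10: not dominated.
D11: not dominated (best cost).
D12: not dominated (best duration).
Pareto-optimal: D1, D2, D4, D6, D7, D10, D11, D12 → 8.

8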